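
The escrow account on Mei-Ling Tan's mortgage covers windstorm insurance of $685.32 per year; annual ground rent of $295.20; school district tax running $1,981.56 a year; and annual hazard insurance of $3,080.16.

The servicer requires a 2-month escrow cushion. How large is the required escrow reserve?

Windstorm insurance = $685.32 per year
Ground rent = $295.20 per year
School district tax = $1,981.56 per year
Hazard insurance = $3,080.16 per year
Total per year = $6,042.24
Monthly escrow = $6,042.24 ÷ 12 = $503.52
Cushion = 2 × $503.52 = $1,007.04

$1,007.04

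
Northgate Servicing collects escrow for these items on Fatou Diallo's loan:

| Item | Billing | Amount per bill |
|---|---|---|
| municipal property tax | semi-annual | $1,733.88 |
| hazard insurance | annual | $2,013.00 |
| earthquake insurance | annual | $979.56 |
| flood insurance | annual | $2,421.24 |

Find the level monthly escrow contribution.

Municipal property tax: $1,733.88 × 2 = $3,467.76 annually
Hazard insurance: $2,013.00 annually
Earthquake insurance: $979.56 annually
Flood insurance: $2,421.24 annually
Yearly total = $3,467.76 + $2,013.00 + $979.56 + $2,421.24 = $8,881.56
Monthly escrow = $8,881.56 ÷ 12 = $740.13

$740.13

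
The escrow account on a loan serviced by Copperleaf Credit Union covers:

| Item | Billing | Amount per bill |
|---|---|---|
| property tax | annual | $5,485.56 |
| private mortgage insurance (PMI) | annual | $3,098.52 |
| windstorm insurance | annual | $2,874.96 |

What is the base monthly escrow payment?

Property tax = $5,485.56 annually
Private mortgage insurance (PMI) = $3,098.52 annually
Windstorm insurance = $2,874.96 annually
Yearly total = $5,485.56 + $3,098.52 + $2,874.96 = $11,459.04
Base monthly escrow = $11,459.04 ÷ 12 = $954.92

$954.92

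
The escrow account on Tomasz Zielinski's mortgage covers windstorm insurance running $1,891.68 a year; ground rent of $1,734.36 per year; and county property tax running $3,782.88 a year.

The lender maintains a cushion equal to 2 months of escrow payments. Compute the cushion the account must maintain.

$1,234.82

Windstorm insurance = $1,891.68 annually
Ground rent = $1,734.36 annually
County property tax = $3,782.88 annually
Combined annual = $1,891.68 + $1,734.36 + $3,782.88 = $7,408.92
Per month = $7,408.92 ÷ 12 = $617.41
Reserve = 2 × $617.41 = $1,234.82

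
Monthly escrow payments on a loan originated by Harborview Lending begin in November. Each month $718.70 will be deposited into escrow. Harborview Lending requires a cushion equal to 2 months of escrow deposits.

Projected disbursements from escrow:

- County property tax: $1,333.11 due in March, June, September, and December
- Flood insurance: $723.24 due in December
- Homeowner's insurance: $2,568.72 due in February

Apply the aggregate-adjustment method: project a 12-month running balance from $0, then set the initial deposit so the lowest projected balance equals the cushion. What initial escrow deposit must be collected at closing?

Cushion = 2 × $718.70 = $1,437.40
Trial balance (start $0, +$718.70 each month, − disbursements):
  Nov: +$718.70 → $718.70
  Dec: +$718.70 − $2,056.35 → -$618.95
  Jan: +$718.70 → $99.75
  Feb: +$718.70 − $2,568.72 → -$1,750.27
  Mar: +$718.70 − $1,333.11 → -$2,364.68
  Apr: +$718.70 → -$1,645.98
  May: +$718.70 → -$927.28
  Jun: +$718.70 − $1,333.11 → -$1,541.69
  Jul: +$718.70 → -$822.99
  Aug: +$718.70 → -$104.29
  Sep: +$718.70 − $1,333.11 → -$718.70
  Oct: +$718.70 → $0.00
Lowest trial balance = -$2,364.68 (Mar)
Initial deposit = cushion − low point = $1,437.40 − (-$2,364.68) = $3,802.08

$3,802.08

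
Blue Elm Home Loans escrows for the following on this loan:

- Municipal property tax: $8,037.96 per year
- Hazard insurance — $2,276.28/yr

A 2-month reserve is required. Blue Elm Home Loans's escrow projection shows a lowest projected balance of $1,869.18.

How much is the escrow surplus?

$150.14

Municipal property tax — $8,037.96/yr
Hazard insurance — $2,276.28/yr
Total annual escrow = $10,314.24
Monthly escrow = $10,314.24 ÷ 12 = $859.52
Required cushion = 2 × $859.52 = $1,719.04
Excess over cushion: $1,869.18 − $1,719.04 = $150.14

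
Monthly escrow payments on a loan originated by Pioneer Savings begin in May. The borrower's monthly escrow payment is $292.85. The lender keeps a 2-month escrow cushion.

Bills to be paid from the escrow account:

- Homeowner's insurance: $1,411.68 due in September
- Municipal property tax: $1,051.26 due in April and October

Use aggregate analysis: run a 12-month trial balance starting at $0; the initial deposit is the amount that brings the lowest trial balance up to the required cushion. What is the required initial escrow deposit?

Cushion = 2 × $292.85 = $585.70
Trial balance (start $0, +$292.85 each month, − disbursements):
  May: +$292.85 → $292.85
  Jun: +$292.85 → $585.70
  Jul: +$292.85 → $878.55
  Aug: +$292.85 → $1,171.40
  Sep: +$292.85 − $1,411.68 → $52.57
  Oct: +$292.85 − $1,051.26 → -$705.84
  Nov: +$292.85 → -$412.99
  Dec: +$292.85 → -$120.14
  Jan: +$292.85 → $172.71
  Feb: +$292.85 → $465.56
  Mar: +$292.85 → $758.41
  Apr: +$292.85 − $1,051.26 → $0.00
Lowest trial balance = -$705.84 (Oct)
Initial deposit = cushion − low point = $585.70 − (-$705.84) = $1,291.54

$1,291.54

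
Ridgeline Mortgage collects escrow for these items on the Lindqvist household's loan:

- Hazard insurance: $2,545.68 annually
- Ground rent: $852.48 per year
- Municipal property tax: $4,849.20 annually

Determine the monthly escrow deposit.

$687.28

Hazard insurance — $2,545.68
Ground rent — $852.48
Municipal property tax — $4,849.20
Yearly total = $8,247.36
Monthly escrow = $8,247.36 ÷ 12 = $687.28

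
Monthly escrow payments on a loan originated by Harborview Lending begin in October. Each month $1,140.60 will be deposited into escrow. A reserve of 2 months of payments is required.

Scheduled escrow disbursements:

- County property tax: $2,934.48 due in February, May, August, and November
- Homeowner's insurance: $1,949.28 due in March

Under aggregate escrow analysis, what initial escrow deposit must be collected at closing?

Cushion = 2 × $1,140.60 = $2,281.20
Trial balance (start $0, +$1,140.60 each month, − disbursements):
  Oct: +$1,140.60 → $1,140.60
  Nov: +$1,140.60 − $2,934.48 → -$653.28
  Dec: +$1,140.60 → $487.32
  Jan: +$1,140.60 → $1,627.92
  Feb: +$1,140.60 − $2,934.48 → -$165.96
  Mar: +$1,140.60 − $1,949.28 → -$974.64
  Apr: +$1,140.60 → $165.96
  May: +$1,140.60 − $2,934.48 → -$1,627.92
  Jun: +$1,140.60 → -$487.32
  Jul: +$1,140.60 → $653.28
  Aug: +$1,140.60 − $2,934.48 → -$1,140.60
  Sep: +$1,140.60 → $0.00
Lowest trial balance = -$1,627.92 (May)
Initial deposit = cushion − low point = $2,281.20 − (-$1,627.92) = $3,909.12

$3,909.12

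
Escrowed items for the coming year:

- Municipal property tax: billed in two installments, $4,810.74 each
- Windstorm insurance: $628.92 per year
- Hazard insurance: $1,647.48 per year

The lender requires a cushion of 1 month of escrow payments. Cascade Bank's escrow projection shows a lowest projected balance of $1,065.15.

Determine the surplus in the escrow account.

$73.66

Municipal property tax = $4,810.74 × 2 = $9,621.48/yr
Windstorm insurance = $628.92/yr
Hazard insurance = $1,647.48/yr
Total annual escrow = $9,621.48 + $628.92 + $1,647.48 = $11,897.88
Base monthly escrow = $11,897.88 ÷ 12 = $991.49
Required reserve = 1 × $991.49 = $991.49
Excess over cushion: $1,065.15 − $991.49 = $73.66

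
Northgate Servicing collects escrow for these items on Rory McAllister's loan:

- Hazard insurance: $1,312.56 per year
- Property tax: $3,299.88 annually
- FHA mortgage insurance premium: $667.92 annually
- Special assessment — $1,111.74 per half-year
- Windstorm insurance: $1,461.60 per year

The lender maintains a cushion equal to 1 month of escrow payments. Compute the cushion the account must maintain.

$747.12

Hazard insurance — $1,312.56 per year
Property tax — $3,299.88 per year
FHA mortgage insurance premium — $667.92 per year
Special assessment — $1,111.74 × 2 = $2,223.48 per year
Windstorm insurance — $1,461.60 per year
Combined annual = $8,965.44
Per month = $8,965.44 / 12 = $747.12
Required cushion = 1 × $747.12 = $747.12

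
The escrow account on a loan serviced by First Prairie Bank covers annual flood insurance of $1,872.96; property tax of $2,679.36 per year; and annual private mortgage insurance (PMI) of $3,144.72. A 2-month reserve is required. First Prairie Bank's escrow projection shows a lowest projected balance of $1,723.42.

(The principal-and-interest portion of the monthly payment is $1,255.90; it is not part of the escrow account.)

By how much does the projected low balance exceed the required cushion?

$440.58

Flood insurance = $1,872.96 annually
Property tax = $2,679.36 annually
Private mortgage insurance (PMI) = $3,144.72 annually
Total per year = $1,872.96 + $2,679.36 + $3,144.72 = $7,697.04
Base monthly escrow = $7,697.04 / 12 = $641.42
Cushion = 2 × $641.42 = $1,282.84
Surplus = $1,723.42 − $1,282.84 = $440.58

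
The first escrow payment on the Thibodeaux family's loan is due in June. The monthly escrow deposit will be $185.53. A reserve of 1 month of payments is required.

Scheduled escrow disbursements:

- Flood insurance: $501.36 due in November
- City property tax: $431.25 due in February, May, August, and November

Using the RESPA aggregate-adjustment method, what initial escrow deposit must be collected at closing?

$436.21

Cushion = 1 × $185.53 = $185.53
Trial balance (start $0, +$185.53 each month, − disbursements):
  Jun: +$185.53 → $185.53
  Jul: +$185.53 → $371.06
  Aug: +$185.53 − $431.25 → $125.34
  Sep: +$185.53 → $310.87
  Oct: +$185.53 → $496.40
  Nov: +$185.53 − $932.61 → -$250.68
  Dec: +$185.53 → -$65.15
  Jan: +$185.53 → $120.38
  Feb: +$185.53 − $431.25 → -$125.34
  Mar: +$185.53 → $60.19
  Apr: +$185.53 → $245.72
  May: +$185.53 − $431.25 → $0.00
Lowest trial balance = -$250.68 (Nov)
Initial deposit = cushion − low point = $185.53 − (-$250.68) = $436.21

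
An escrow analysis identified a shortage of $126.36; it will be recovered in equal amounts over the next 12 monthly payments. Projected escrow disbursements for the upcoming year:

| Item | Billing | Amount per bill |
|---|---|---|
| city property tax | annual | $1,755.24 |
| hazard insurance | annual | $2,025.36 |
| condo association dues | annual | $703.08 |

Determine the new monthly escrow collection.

City property tax: $1,755.24
Hazard insurance: $2,025.36
Condo association dues: $703.08
Yearly total = $4,483.68
Monthly escrow = $4,483.68 / 12 = $373.64
Shortage spread = $126.36 ÷ 12 = $10.53/mo
Adjusted monthly = $373.64 + $10.53 = $384.17

$384.17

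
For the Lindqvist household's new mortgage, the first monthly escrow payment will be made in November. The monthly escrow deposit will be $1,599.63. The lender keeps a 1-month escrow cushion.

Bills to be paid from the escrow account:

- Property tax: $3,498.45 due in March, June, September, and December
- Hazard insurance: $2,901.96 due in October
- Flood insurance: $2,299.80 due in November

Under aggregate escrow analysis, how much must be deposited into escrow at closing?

$4,198.62

Cushion = 1 × $1,599.63 = $1,599.63
Trial balance (start $0, +$1,599.63 each month, − disbursements):
  Nov: +$1,599.63 − $2,299.80 → -$700.17
  Dec: +$1,599.63 − $3,498.45 → -$2,598.99
  Jan: +$1,599.63 → -$999.36
  Feb: +$1,599.63 → $600.27
  Mar: +$1,599.63 − $3,498.45 → -$1,298.55
  Apr: +$1,599.63 → $301.08
  May: +$1,599.63 → $1,900.71
  Jun: +$1,599.63 − $3,498.45 → $1.89
  Jul: +$1,599.63 → $1,601.52
  Aug: +$1,599.63 → $3,201.15
  Sep: +$1,599.63 − $3,498.45 → $1,302.33
  Oct: +$1,599.63 − $2,901.96 → $0.00
Lowest trial balance = -$2,598.99 (Dec)
Initial deposit = cushion − low point = $1,599.63 − (-$2,598.99) = $4,198.62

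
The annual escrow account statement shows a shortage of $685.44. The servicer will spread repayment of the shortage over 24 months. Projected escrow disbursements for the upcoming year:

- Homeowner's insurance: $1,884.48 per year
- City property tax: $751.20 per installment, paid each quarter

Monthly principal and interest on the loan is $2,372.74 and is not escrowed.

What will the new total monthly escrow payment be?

Homeowner's insurance = $1,884.48 per year
City property tax = $751.20 × 4 = $3,004.80 per year
Annual escrow total = $1,884.48 + $3,004.80 = $4,889.28
Monthly escrow = $4,889.28 / 12 = $407.44
Monthly shortage recovery: $685.44 / 24 = $28.56
New monthly escrow = $407.44 + $28.56 = $436.00

$436.00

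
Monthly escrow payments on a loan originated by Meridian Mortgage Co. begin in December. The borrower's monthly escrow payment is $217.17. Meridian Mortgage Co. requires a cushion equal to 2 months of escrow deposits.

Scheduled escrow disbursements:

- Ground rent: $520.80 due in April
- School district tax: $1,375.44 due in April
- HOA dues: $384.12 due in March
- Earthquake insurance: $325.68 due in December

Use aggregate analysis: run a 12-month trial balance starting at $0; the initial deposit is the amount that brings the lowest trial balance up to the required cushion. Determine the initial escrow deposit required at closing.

Cushion = 2 × $217.17 = $434.34
Trial balance (start $0, +$217.17 each month, − disbursements):
  Dec: +$217.17 − $325.68 → -$108.51
  Jan: +$217.17 → $108.66
  Feb: +$217.17 → $325.83
  Mar: +$217.17 − $384.12 → $158.88
  Apr: +$217.17 − $1,896.24 → -$1,520.19
  May: +$217.17 → -$1,303.02
  Jun: +$217.17 → -$1,085.85
  Jul: +$217.17 → -$868.68
  Aug: +$217.17 → -$651.51
  Sep: +$217.17 → -$434.34
  Oct: +$217.17 → -$217.17
  Nov: +$217.17 → $0.00
Lowest trial balance = -$1,520.19 (Apr)
Initial deposit = cushion − low point = $434.34 − (-$1,520.19) = $1,954.53

$1,954.53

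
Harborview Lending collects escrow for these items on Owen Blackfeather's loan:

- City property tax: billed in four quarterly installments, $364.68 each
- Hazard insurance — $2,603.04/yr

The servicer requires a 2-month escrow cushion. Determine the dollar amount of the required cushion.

City property tax — $364.68 × 4 = $1,458.72 annually
Hazard insurance — $2,603.04 annually
Yearly total = $4,061.76
Monthly = $4,061.76 ÷ 12 = $338.48
Cushion = 2 × $338.48 = $676.96

$676.96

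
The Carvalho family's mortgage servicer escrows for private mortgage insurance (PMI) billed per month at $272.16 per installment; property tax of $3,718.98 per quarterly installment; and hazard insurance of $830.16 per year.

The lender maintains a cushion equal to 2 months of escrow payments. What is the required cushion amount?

$3,162.00

Private mortgage insurance (PMI) = $272.16 × 12 = $3,265.92
Property tax = $3,718.98 × 4 = $14,875.92
Hazard insurance = $830.16
Total per year = $3,265.92 + $14,875.92 + $830.16 = $18,972.00
Base monthly escrow = $18,972.00 / 12 = $1,581.00
Reserve = 2 × $1,581.00 = $3,162.00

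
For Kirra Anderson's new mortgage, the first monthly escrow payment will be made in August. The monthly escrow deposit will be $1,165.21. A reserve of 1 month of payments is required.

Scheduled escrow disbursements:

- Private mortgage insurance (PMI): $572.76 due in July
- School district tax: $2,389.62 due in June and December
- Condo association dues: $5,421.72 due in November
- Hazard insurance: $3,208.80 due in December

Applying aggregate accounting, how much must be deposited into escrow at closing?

$6,359.30

Cushion = 1 × $1,165.21 = $1,165.21
Trial balance (start $0, +$1,165.21 each month, − disbursements):
  Aug: +$1,165.21 → $1,165.21
  Sep: +$1,165.21 → $2,330.42
  Oct: +$1,165.21 → $3,495.63
  Nov: +$1,165.21 − $5,421.72 → -$760.88
  Dec: +$1,165.21 − $5,598.42 → -$5,194.09
  Jan: +$1,165.21 → -$4,028.88
  Feb: +$1,165.21 → -$2,863.67
  Mar: +$1,165.21 → -$1,698.46
  Apr: +$1,165.21 → -$533.25
  May: +$1,165.21 → $631.96
  Jun: +$1,165.21 − $2,389.62 → -$592.45
  Jul: +$1,165.21 − $572.76 → $0.00
Lowest trial balance = -$5,194.09 (Dec)
Initial deposit = cushion − low point = $1,165.21 − (-$5,194.09) = $6,359.30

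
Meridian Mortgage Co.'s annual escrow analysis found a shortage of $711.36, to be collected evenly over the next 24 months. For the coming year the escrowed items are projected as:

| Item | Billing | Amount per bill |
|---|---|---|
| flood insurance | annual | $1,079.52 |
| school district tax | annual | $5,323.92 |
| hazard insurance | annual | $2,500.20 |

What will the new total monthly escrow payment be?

$771.61

Flood insurance = $1,079.52/yr
School district tax = $5,323.92/yr
Hazard insurance = $2,500.20/yr
Total annual escrow = $1,079.52 + $5,323.92 + $2,500.20 = $8,903.64
Base monthly escrow = $8,903.64 ÷ 12 = $741.97
Shortage per month = $711.36 ÷ 24 = $29.64
Adjusted monthly = $741.97 + $29.64 = $771.61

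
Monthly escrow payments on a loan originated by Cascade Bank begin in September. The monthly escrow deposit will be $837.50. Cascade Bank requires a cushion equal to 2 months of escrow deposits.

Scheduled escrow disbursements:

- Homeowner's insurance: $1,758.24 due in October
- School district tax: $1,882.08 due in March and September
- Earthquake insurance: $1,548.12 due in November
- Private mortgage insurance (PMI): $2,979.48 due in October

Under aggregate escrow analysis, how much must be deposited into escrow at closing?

Cushion = 2 × $837.50 = $1,675.00
Trial balance (start $0, +$837.50 each month, − disbursements):
  Sep: +$837.50 − $1,882.08 → -$1,044.58
  Oct: +$837.50 − $4,737.72 → -$4,944.80
  Nov: +$837.50 − $1,548.12 → -$5,655.42
  Dec: +$837.50 → -$4,817.92
  Jan: +$837.50 → -$3,980.42
  Feb: +$837.50 → -$3,142.92
  Mar: +$837.50 − $1,882.08 → -$4,187.50
  Apr: +$837.50 → -$3,350.00
  May: +$837.50 → -$2,512.50
  Jun: +$837.50 → -$1,675.00
  Jul: +$837.50 → -$837.50
  Aug: +$837.50 → $0.00
Lowest trial balance = -$5,655.42 (Nov)
Initial deposit = cushion − low point = $1,675.00 − (-$5,655.42) = $7,330.42

$7,330.42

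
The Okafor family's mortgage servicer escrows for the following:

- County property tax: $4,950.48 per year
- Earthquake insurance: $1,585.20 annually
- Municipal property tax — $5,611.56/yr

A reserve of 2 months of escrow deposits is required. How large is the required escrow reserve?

$2,024.54

County property tax = $4,950.48 annually
Earthquake insurance = $1,585.20 annually
Municipal property tax = $5,611.56 annually
Yearly total = $12,147.24
Monthly = $12,147.24 / 12 = $1,012.27
Cushion = 2 × $1,012.27 = $2,024.54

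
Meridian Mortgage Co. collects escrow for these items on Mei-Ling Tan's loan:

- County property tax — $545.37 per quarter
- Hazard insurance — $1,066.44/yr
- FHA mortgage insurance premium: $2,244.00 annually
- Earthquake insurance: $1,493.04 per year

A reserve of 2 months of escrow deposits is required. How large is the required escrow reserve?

County property tax = $545.37 × 4 = $2,181.48/yr
Hazard insurance = $1,066.44/yr
FHA mortgage insurance premium = $2,244.00/yr
Earthquake insurance = $1,493.04/yr
Total per year = $2,181.48 + $1,066.44 + $2,244.00 + $1,493.04 = $6,984.96
Monthly escrow = $6,984.96 / 12 = $582.08
Required cushion = 2 × $582.08 = $1,164.16

$1,164.16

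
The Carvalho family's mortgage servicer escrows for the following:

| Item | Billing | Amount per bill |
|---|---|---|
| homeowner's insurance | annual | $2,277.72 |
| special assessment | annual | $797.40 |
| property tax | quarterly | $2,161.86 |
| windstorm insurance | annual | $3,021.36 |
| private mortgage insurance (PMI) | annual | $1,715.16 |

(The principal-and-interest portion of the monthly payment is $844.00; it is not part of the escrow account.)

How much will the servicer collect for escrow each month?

Homeowner's insurance: $2,277.72 annually
Special assessment: $797.40 annually
Property tax: $2,161.86 × 4 = $8,647.44 annually
Windstorm insurance: $3,021.36 annually
Private mortgage insurance (PMI): $1,715.16 annually
Combined annual = $16,459.08
Per month = $16,459.08 ÷ 12 = $1,371.59

$1,371.59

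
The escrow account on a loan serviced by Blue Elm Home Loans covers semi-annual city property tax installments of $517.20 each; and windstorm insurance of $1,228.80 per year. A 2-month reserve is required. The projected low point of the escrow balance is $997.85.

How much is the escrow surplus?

City property tax: $517.20 × 2 = $1,034.40 annually
Windstorm insurance: $1,228.80 annually
Annual escrow total = $1,034.40 + $1,228.80 = $2,263.20
Monthly = $2,263.20 ÷ 12 = $188.60
Cushion = 2 × $188.60 = $377.20
Surplus = $997.85 − $377.20 = $620.65

$620.65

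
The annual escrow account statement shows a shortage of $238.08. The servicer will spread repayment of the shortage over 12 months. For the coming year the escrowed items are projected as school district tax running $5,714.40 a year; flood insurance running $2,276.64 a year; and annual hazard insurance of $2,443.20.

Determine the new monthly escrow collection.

School district tax = $5,714.40/yr
Flood insurance = $2,276.64/yr
Hazard insurance = $2,443.20/yr
Total per year = $10,434.24
Monthly = $10,434.24 / 12 = $869.52
Shortage spread = $238.08 ÷ 12 = $19.84/mo
New monthly escrow = $869.52 + $19.84 = $889.36

$889.36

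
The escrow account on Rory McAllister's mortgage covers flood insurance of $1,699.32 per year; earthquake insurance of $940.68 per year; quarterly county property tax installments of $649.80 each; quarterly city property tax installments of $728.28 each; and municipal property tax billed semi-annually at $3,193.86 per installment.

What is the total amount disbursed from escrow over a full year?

$14,540.04

Flood insurance = $1,699.32/yr
Earthquake insurance = $940.68/yr
County property tax = $649.80 × 4 = $2,599.20/yr
City property tax = $728.28 × 4 = $2,913.12/yr
Municipal property tax = $3,193.86 × 2 = $6,387.72/yr
Annual escrow total = $14,540.04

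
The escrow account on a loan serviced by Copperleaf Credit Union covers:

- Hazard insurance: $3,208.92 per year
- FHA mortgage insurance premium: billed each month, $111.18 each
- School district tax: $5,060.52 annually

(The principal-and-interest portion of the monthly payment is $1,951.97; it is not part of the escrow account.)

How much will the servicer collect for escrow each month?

Hazard insurance = $3,208.92/yr
FHA mortgage insurance premium = $111.18 × 12 = $1,334.16/yr
School district tax = $5,060.52/yr
Total per year = $3,208.92 + $1,334.16 + $5,060.52 = $9,603.60
Monthly escrow = $9,603.60 ÷ 12 = $800.30

$800.30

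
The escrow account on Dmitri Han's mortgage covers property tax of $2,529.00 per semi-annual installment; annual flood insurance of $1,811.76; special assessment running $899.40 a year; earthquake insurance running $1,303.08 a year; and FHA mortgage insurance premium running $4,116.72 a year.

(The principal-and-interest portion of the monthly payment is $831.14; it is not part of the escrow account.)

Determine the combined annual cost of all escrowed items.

Property tax: $2,529.00 × 2 = $5,058.00 per year
Flood insurance: $1,811.76 per year
Special assessment: $899.40 per year
Earthquake insurance: $1,303.08 per year
FHA mortgage insurance premium: $4,116.72 per year
Total per year = $13,188.96

$13,188.96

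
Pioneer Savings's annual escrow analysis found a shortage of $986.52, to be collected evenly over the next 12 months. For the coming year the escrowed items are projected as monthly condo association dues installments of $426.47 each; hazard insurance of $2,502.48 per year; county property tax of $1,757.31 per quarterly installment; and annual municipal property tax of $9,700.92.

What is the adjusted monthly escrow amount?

Condo association dues = $426.47 × 12 = $5,117.64 annually
Hazard insurance = $2,502.48 annually
County property tax = $1,757.31 × 4 = $7,029.24 annually
Municipal property tax = $9,700.92 annually
Annual escrow total = $5,117.64 + $2,502.48 + $7,029.24 + $9,700.92 = $24,350.28
Base monthly escrow = $24,350.28 ÷ 12 = $2,029.19
Shortage spread = $986.52 / 12 = $82.21/mo
Adjusted monthly = $2,029.19 + $82.21 = $2,111.40

$2,111.40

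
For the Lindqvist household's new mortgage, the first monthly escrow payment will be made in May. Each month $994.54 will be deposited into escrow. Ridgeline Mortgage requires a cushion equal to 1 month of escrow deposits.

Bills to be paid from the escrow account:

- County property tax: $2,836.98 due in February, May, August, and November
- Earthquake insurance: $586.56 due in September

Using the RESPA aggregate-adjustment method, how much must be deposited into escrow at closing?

$3,130.26

Cushion = 1 × $994.54 = $994.54
Trial balance (start $0, +$994.54 each month, − disbursements):
  May: +$994.54 − $2,836.98 → -$1,842.44
  Jun: +$994.54 → -$847.90
  Jul: +$994.54 → $146.64
  Aug: +$994.54 − $2,836.98 → -$1,695.80
  Sep: +$994.54 − $586.56 → -$1,287.82
  Oct: +$994.54 → -$293.28
  Nov: +$994.54 − $2,836.98 → -$2,135.72
  Dec: +$994.54 → -$1,141.18
  Jan: +$994.54 → -$146.64
  Feb: +$994.54 − $2,836.98 → -$1,989.08
  Mar: +$994.54 → -$994.54
  Apr: +$994.54 → $0.00
Lowest trial balance = -$2,135.72 (Nov)
Initial deposit = cushion − low point = $994.54 − (-$2,135.72) = $3,130.26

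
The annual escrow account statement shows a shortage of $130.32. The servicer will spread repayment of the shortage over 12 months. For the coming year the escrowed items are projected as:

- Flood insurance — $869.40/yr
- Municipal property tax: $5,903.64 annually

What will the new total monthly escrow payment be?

Flood insurance: $869.40 per year
Municipal property tax: $5,903.64 per year
Yearly total = $869.40 + $5,903.64 = $6,773.04
Base monthly escrow = $6,773.04 ÷ 12 = $564.42
Monthly shortage recovery: $130.32 / 12 = $10.86
Adjusted monthly = $564.42 + $10.86 = $575.28

$575.28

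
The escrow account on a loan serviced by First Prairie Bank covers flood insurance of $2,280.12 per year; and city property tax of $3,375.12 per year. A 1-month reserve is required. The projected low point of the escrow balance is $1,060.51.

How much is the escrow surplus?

Flood insurance: $2,280.12 per year
City property tax: $3,375.12 per year
Total per year = $2,280.12 + $3,375.12 = $5,655.24
Monthly escrow = $5,655.24 ÷ 12 = $471.27
Required reserve = 1 × $471.27 = $471.27
Excess over cushion: $1,060.51 − $471.27 = $589.24

$589.24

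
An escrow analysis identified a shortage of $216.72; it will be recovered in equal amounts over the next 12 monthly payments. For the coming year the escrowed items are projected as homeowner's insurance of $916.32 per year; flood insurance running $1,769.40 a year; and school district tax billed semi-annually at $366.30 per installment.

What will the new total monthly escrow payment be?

Homeowner's insurance: $916.32/yr
Flood insurance: $1,769.40/yr
School district tax: $366.30 × 2 = $732.60/yr
Combined annual = $916.32 + $1,769.40 + $732.60 = $3,418.32
Monthly = $3,418.32 ÷ 12 = $284.86
Shortage spread = $216.72 / 12 = $18.06/mo
New monthly escrow = $284.86 + $18.06 = $302.92

$302.92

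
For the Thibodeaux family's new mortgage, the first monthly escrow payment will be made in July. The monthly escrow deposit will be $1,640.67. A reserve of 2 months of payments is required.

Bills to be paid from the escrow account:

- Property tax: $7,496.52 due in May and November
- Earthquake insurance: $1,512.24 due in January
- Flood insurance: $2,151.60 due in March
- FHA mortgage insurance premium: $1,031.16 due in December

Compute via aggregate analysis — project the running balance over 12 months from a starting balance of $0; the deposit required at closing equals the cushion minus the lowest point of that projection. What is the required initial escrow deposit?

$4,922.01

Cushion = 2 × $1,640.67 = $3,281.34
Trial balance (start $0, +$1,640.67 each month, − disbursements):
  Jul: +$1,640.67 → $1,640.67
  Aug: +$1,640.67 → $3,281.34
  Sep: +$1,640.67 → $4,922.01
  Oct: +$1,640.67 → $6,562.68
  Nov: +$1,640.67 − $7,496.52 → $706.83
  Dec: +$1,640.67 − $1,031.16 → $1,316.34
  Jan: +$1,640.67 − $1,512.24 → $1,444.77
  Feb: +$1,640.67 → $3,085.44
  Mar: +$1,640.67 − $2,151.60 → $2,574.51
  Apr: +$1,640.67 → $4,215.18
  May: +$1,640.67 − $7,496.52 → -$1,640.67
  Jun: +$1,640.67 → $0.00
Lowest trial balance = -$1,640.67 (May)
Initial deposit = cushion − low point = $3,281.34 − (-$1,640.67) = $4,922.01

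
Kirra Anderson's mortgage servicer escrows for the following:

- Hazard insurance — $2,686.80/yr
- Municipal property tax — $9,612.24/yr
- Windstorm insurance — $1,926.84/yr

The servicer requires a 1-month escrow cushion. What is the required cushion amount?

$1,185.49

Hazard insurance — $2,686.80 per year
Municipal property tax — $9,612.24 per year
Windstorm insurance — $1,926.84 per year
Combined annual = $14,225.88
Base monthly escrow = $14,225.88 / 12 = $1,185.49
Required cushion = 1 × $1,185.49 = $1,185.49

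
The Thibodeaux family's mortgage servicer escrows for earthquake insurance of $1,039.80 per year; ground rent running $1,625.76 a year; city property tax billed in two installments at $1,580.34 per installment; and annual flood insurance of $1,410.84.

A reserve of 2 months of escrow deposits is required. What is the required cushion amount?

Earthquake insurance: $1,039.80/yr
Ground rent: $1,625.76/yr
City property tax: $1,580.34 × 2 = $3,160.68/yr
Flood insurance: $1,410.84/yr
Total per year = $7,237.08
Per month = $7,237.08 ÷ 12 = $603.09
Reserve = 2 × $603.09 = $1,206.18

$1,206.18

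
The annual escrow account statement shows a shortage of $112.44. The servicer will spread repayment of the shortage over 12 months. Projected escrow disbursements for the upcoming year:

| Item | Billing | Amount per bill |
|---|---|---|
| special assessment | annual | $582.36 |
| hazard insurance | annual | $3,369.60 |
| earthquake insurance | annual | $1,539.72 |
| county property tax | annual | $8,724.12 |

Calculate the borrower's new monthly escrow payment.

$1,194.02

Special assessment — $582.36
Hazard insurance — $3,369.60
Earthquake insurance — $1,539.72
County property tax — $8,724.12
Yearly total = $14,215.80
Per month = $14,215.80 / 12 = $1,184.65
Monthly shortage recovery: $112.44 / 12 = $9.37
New monthly escrow = $1,184.65 + $9.37 = $1,194.02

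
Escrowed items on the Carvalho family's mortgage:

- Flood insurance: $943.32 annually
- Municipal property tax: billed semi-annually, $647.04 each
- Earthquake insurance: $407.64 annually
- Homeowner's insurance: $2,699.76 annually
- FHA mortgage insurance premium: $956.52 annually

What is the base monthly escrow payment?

Flood insurance = $943.32 annually
Municipal property tax = $647.04 × 2 = $1,294.08 annually
Earthquake insurance = $407.64 annually
Homeowner's insurance = $2,699.76 annually
FHA mortgage insurance premium = $956.52 annually
Yearly total = $6,301.32
Monthly escrow = $6,301.32 ÷ 12 = $525.11

$525.11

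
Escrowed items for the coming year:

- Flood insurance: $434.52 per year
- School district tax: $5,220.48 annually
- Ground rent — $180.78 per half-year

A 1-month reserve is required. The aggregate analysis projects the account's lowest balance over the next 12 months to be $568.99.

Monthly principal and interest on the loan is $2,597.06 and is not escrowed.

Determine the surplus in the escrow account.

Flood insurance = $434.52/yr
School district tax = $5,220.48/yr
Ground rent = $180.78 × 2 = $361.56/yr
Combined annual = $434.52 + $5,220.48 + $361.56 = $6,016.56
Monthly = $6,016.56 / 12 = $501.38
Cushion = 1 × $501.38 = $501.38
Excess over cushion: $568.99 − $501.38 = $67.61

$67.61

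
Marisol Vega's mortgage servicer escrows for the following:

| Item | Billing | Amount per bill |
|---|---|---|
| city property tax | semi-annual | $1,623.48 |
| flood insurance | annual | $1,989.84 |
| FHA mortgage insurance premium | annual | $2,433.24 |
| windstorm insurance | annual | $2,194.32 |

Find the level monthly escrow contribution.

City property tax = $1,623.48 × 2 = $3,246.96 annually
Flood insurance = $1,989.84 annually
FHA mortgage insurance premium = $2,433.24 annually
Windstorm insurance = $2,194.32 annually
Combined annual = $3,246.96 + $1,989.84 + $2,433.24 + $2,194.32 = $9,864.36
Monthly escrow = $9,864.36 ÷ 12 = $822.03

$822.03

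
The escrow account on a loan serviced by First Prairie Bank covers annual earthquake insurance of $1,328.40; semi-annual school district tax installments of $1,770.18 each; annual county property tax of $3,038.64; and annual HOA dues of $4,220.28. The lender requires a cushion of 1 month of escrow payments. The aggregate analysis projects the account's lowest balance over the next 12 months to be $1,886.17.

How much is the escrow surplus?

$875.53

Earthquake insurance: $1,328.40 annually
School district tax: $1,770.18 × 2 = $3,540.36 annually
County property tax: $3,038.64 annually
HOA dues: $4,220.28 annually
Annual escrow total = $1,328.40 + $3,540.36 + $3,038.64 + $4,220.28 = $12,127.68
Per month = $12,127.68 ÷ 12 = $1,010.64
Required reserve = 1 × $1,010.64 = $1,010.64
Excess over cushion: $1,886.17 − $1,010.64 = $875.53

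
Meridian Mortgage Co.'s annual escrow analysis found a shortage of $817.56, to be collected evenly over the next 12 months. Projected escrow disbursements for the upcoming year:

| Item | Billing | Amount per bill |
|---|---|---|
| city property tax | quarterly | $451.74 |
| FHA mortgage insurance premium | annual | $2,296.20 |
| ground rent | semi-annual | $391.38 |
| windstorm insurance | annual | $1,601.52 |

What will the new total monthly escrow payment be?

City property tax — $451.74 × 4 = $1,806.96/yr
FHA mortgage insurance premium — $2,296.20/yr
Ground rent — $391.38 × 2 = $782.76/yr
Windstorm insurance — $1,601.52/yr
Annual escrow total = $1,806.96 + $2,296.20 + $782.76 + $1,601.52 = $6,487.44
Per month = $6,487.44 ÷ 12 = $540.62
Monthly shortage recovery: $817.56 / 12 = $68.13
New monthly escrow = $540.62 + $68.13 = $608.75

$608.75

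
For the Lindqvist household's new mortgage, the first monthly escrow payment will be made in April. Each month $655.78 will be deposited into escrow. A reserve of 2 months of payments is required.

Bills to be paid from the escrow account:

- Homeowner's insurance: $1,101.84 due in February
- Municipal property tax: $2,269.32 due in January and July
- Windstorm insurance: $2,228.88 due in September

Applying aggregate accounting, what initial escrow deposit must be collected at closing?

Cushion = 2 × $655.78 = $1,311.56
Trial balance (start $0, +$655.78 each month, − disbursements):
  Apr: +$655.78 → $655.78
  May: +$655.78 → $1,311.56
  Jun: +$655.78 → $1,967.34
  Jul: +$655.78 − $2,269.32 → $353.80
  Aug: +$655.78 → $1,009.58
  Sep: +$655.78 − $2,228.88 → -$563.52
  Oct: +$655.78 → $92.26
  Nov: +$655.78 → $748.04
  Dec: +$655.78 → $1,403.82
  Jan: +$655.78 − $2,269.32 → -$209.72
  Feb: +$655.78 − $1,101.84 → -$655.78
  Mar: +$655.78 → $0.00
Lowest trial balance = -$655.78 (Feb)
Initial deposit = cushion − low point = $1,311.56 − (-$655.78) = $1,967.34

$1,967.34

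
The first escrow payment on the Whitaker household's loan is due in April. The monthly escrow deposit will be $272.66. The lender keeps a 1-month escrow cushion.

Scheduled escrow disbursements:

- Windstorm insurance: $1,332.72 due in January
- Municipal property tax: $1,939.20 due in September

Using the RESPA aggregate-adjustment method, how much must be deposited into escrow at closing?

$817.98

Cushion = 1 × $272.66 = $272.66
Trial balance (start $0, +$272.66 each month, − disbursements):
  Apr: +$272.66 → $272.66
  May: +$272.66 → $545.32
  Jun: +$272.66 → $817.98
  Jul: +$272.66 → $1,090.64
  Aug: +$272.66 → $1,363.30
  Sep: +$272.66 − $1,939.20 → -$303.24
  Oct: +$272.66 → -$30.58
  Nov: +$272.66 → $242.08
  Dec: +$272.66 → $514.74
  Jan: +$272.66 − $1,332.72 → -$545.32
  Feb: +$272.66 → -$272.66
  Mar: +$272.66 → $0.00
Lowest trial balance = -$545.32 (Jan)
Initial deposit = cushion − low point = $272.66 − (-$545.32) = $817.98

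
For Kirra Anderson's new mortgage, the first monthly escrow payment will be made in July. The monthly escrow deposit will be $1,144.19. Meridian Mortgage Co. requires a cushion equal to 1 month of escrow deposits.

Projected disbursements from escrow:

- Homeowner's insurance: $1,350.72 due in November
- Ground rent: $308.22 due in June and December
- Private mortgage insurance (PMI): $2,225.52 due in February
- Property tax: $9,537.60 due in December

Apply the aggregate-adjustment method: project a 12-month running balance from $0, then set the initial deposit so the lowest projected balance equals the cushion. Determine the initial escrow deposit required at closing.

$5,475.59

Cushion = 1 × $1,144.19 = $1,144.19
Trial balance (start $0, +$1,144.19 each month, − disbursements):
  Jul: +$1,144.19 → $1,144.19
  Aug: +$1,144.19 → $2,288.38
  Sep: +$1,144.19 → $3,432.57
  Oct: +$1,144.19 → $4,576.76
  Nov: +$1,144.19 − $1,350.72 → $4,370.23
  Dec: +$1,144.19 − $9,845.82 → -$4,331.40
  Jan: +$1,144.19 → -$3,187.21
  Feb: +$1,144.19 − $2,225.52 → -$4,268.54
  Mar: +$1,144.19 → -$3,124.35
  Apr: +$1,144.19 → -$1,980.16
  May: +$1,144.19 → -$835.97
  Jun: +$1,144.19 − $308.22 → $0.00
Lowest trial balance = -$4,331.40 (Dec)
Initial deposit = cushion − low point = $1,144.19 − (-$4,331.40) = $5,475.59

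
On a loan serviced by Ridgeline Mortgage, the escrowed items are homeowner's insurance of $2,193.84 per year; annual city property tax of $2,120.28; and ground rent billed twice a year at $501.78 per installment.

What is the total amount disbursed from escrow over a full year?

Homeowner's insurance — $2,193.84 per year
City property tax — $2,120.28 per year
Ground rent — $501.78 × 2 = $1,003.56 per year
Yearly total = $2,193.84 + $2,120.28 + $1,003.56 = $5,317.68

$5,317.68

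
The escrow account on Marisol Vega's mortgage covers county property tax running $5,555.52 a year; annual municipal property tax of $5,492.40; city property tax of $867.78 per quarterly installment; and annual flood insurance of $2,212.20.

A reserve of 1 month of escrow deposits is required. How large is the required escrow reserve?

County property tax — $5,555.52
Municipal property tax — $5,492.40
City property tax — $867.78 × 4 = $3,471.12
Flood insurance — $2,212.20
Total per year = $5,555.52 + $5,492.40 + $3,471.12 + $2,212.20 = $16,731.24
Per month = $16,731.24 / 12 = $1,394.27
Cushion = 1 × $1,394.27 = $1,394.27

$1,394.27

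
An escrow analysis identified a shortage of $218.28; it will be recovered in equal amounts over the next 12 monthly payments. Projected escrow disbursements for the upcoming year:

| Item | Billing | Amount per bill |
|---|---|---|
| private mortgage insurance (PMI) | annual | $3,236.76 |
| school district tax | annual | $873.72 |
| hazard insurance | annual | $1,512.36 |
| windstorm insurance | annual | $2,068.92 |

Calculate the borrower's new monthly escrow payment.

$659.17

Private mortgage insurance (PMI) — $3,236.76
School district tax — $873.72
Hazard insurance — $1,512.36
Windstorm insurance — $2,068.92
Total per year = $3,236.76 + $873.72 + $1,512.36 + $2,068.92 = $7,691.76
Per month = $7,691.76 ÷ 12 = $640.98
Shortage per month = $218.28 ÷ 12 = $18.19
New monthly escrow = $640.98 + $18.19 = $659.17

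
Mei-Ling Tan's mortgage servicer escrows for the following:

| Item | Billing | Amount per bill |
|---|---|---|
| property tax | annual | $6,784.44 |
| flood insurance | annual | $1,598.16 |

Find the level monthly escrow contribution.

$698.55

Property tax = $6,784.44
Flood insurance = $1,598.16
Annual escrow total = $8,382.60
Base monthly escrow = $8,382.60 ÷ 12 = $698.55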